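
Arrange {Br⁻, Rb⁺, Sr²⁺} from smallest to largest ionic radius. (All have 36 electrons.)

All of these have 36 electrons, so size is governed by nuclear charge alone: the more protons, the stronger the pull on the same electron cloud, and the smaller the ion.
Nuclear charges: Sr²⁺ (Z=38), Rb⁺ (Z=37), Br⁻ (Z=35).
Smallest to largest: Sr²⁺ < Rb⁺ < Br⁻.

Sr²⁺ < Rb⁺ < Br⁻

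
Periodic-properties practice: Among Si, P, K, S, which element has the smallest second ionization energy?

IE_2 is the cost of taking one more electron from the +1 cation: Si⁺ still has 3 valence electrons; P⁺ still has 4 valence electrons; K⁺ is the bare [Ar] core; S⁺ still has 5 valence electrons.
Breaking into a closed-shell core is much more expensive than removing a leftover valence electron — K has the largest IE_2 here.
Valence configurations: Si⁺ [Ne]3s²3p¹, P⁺ [Ne]3s²3p², S⁺ [Ne]3s²3p³.
Tabulated IE_2 (kJ/mol): Si 1577, P 1907, K 3052, S 2252.
Hence IE_2: Si < P < S < K.

Si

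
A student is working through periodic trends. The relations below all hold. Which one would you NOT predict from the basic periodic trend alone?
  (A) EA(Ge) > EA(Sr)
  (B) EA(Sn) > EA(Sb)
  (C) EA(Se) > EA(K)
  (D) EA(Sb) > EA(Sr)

(B)

The general trend: electron affinity increases across a period and decreases down a group.
(A) Ge (period 4, group 14) vs Sr (period 5, group 2): the stated order agrees with the simple trend.
(B) Sn (period 5, group 14) vs Sb (period 5, group 15): the stated order contradicts the simple trend.
(C) Se (period 4, group 16) vs K (period 4, group 1): the stated order agrees with the simple trend.
(D) Sb (period 5, group 15) vs Sr (period 5, group 2): the stated order agrees with the simple trend.
The exception is (B): adding an electron to Sb's half-filled 5p³ is unfavourable, so Sn has the more exothermic EA.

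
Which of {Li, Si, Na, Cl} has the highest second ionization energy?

The second ionization energy removes an electron from the +1 ion. For each element: Li⁺ is the bare [He] core; Si⁺ still has 3 valence electrons; Na⁺ is the bare [Ne] core; Cl⁺ still has 6 valence electrons.
Pulling an electron out of a noble-gas core costs far more than removing a remaining valence electron, so Na and Li sit at the high end of IE_2.
Valence configurations: Si⁺ [Ne]3s²3p¹, Cl⁺ [Ne]3s²3p⁴.
Approximate IE_2 values (kJ/mol): Li 7298, Si 1577, Na 4562, Cl 2298.
So the second ionization energies run Si < Cl < Na < Li.

Li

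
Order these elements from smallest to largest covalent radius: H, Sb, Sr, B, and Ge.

H < B < Ge < Sb < Sr

H is in period 1, group 1; B is in period 2, group 13; Ge is in period 4, group 14; Sr is in period 5, group 2; Sb is in period 5, group 15.
Radius decreases left→right (rising Z_eff, same n) and increases top→bottom (higher n).
These span different periods and groups, so the two trends combine.
B > H: period and group pull opposite ways; the down-group shift dominates (85 vs 32 pm).
Ge > B: period and group pull opposite ways; the down-group shift dominates (121 vs 85 pm).
Sb > Ge: period and group pull opposite ways; the down-group shift dominates (140 vs 121 pm).
Sr > Sb: both are in period 5; the period trend gives Sr the larger value.
For reference (pm): H 32, B 85, Ge 121, Sr 185, Sb 140.
So from smallest to largest: H < B < Ge < Sb < Sr.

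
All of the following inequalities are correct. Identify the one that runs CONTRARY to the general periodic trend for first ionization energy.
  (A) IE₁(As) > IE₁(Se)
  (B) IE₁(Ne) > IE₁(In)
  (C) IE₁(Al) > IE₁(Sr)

The general trend: first ionization energy increases across a period and decreases down a group.
(A) As (period 4, group 15) vs Se (period 4, group 16): the stated order contradicts the simple trend.
(B) Ne (period 2, group 18) vs In (period 5, group 13): the stated order agrees with the simple trend.
(C) Al (period 3, group 13) vs Sr (period 5, group 2): the stated order agrees with the simple trend.
The exception is (A): Se (4p⁴) ionizes more easily than half-filled As (4p³).

(A)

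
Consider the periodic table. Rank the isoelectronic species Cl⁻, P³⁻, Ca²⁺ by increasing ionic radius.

All of these have 18 electrons, so size is governed by nuclear charge alone: the more protons, the stronger the pull on the same electron cloud, and the smaller the ion.
Nuclear charges: Ca²⁺ (Z=20), Cl⁻ (Z=17), P³⁻ (Z=15).
Smallest to largest: Ca²⁺ < Cl⁻ < P³⁻.

Ca²⁺, Cl⁻, P³⁻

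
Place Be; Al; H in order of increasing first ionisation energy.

H is in period 1, group 1; Be is in period 2, group 2; Al is in period 3, group 13.
IE₁ increases left→right with effective nuclear charge and decreases top→bottom as the valence shell moves farther out.
A diagonal step moves right (one effect) and down (the opposite effect) at once.
Be > Al: the two effects oppose for this pair; the down-group effect wins (900 vs 578 kJ/mol).
H > Be: the two effects oppose for this pair; the down-group effect wins (1312 vs 900 kJ/mol).
Approximate values (kJ/mol): H 1312, Be 900, Al 578.
So from lowest to highest: Al < Be < H.

Al < Be < H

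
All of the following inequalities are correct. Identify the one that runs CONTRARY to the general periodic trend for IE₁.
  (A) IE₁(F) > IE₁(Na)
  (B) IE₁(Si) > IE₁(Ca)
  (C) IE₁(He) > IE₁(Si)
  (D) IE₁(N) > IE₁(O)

The general trend: IE₁ increases across a period and decreases down a group.
(A) F (period 2, group 17) vs Na (period 3, group 1): the stated order agrees with the simple trend.
(B) Si (period 3, group 14) vs Ca (period 4, group 2): the stated order agrees with the simple trend.
(C) He (period 1, group 18) vs Si (period 3, group 14): the stated order agrees with the simple trend.
(D) N (period 2, group 15) vs O (period 2, group 16): the stated order contradicts the simple trend.
The exception is (D): pairing an electron in O's 2p⁴ costs repulsion energy, so O ionizes more easily than half-filled N (2p³).

(D)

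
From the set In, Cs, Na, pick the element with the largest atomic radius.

Cs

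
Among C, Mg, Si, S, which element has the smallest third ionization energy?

Consider each +2 ion: C²⁺ still has 2 valence electrons; Mg²⁺ is the bare [Ne] core; Si²⁺ still has 2 valence electrons; S²⁺ still has 4 valence electrons.
Breaking into a closed-shell core is much more expensive than removing a leftover valence electron — Mg has the largest IE_3 here.
Valence configurations: C²⁺ [He]2s², Si²⁺ [Ne]3s², S²⁺ [Ne]3s²3p².
The numbers (kJ/mol): C 4620, Mg 7733, Si 3232, S 3357.
Overall IE_3 order: Si < S < C < Mg.

Si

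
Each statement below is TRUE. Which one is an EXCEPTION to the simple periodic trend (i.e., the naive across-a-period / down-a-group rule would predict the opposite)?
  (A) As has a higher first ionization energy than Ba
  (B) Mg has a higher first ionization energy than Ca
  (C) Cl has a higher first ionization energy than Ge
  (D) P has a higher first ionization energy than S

(D)

The general trend: first ionization energy increases across a period and decreases down a group.
(A) As (period 4, group 15) vs Ba (period 6, group 2): the stated order agrees with the simple trend.
(B) Mg (period 3, group 2) vs Ca (period 4, group 2): the stated order agrees with the simple trend.
(C) Cl (period 3, group 17) vs Ge (period 4, group 14): the stated order agrees with the simple trend.
(D) P (period 3, group 15) vs S (period 3, group 16): the stated order contradicts the simple trend.
The exception is (D): S (3p⁴) ionizes more easily than half-filled P (3p³) because the paired 3p electron in S is pushed out by e⁻–e⁻ repulsion.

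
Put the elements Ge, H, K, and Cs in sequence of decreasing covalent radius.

Cs, K, Ge, H

H is in period 1, group 1; K is in period 4, group 1; Ge is in period 4, group 14; Cs is in period 6, group 1.
Moving right in a period, electrons are added to the same shell under a stronger nuclear pull, so atoms get smaller; moving down, a new shell is opened and atoms get larger.
These span different periods and groups, so the two trends combine.
Ge > H: period and group pull opposite ways; the down-group shift dominates (121 vs 32 pm).
K > Ge: K lies to the left of Ge in period 4, so the across-period effect alone puts K larger.
Cs > K: they share group 1; the group trend gives Cs the larger value.
For reference (pm): H 32, K 196, Ge 121, Cs 232.
So from largest to smallest: Cs > K > Ge > H.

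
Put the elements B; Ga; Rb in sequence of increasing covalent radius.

B, Ga, Rb

Radius decreases left→right (rising Z_eff, same n) and increases top→bottom (higher n).
These span different periods and groups, so the two trends combine.
Ga > B: Ga sits below B in group 13, so the down-group effect alone puts Ga larger.
Rb > Ga: both effects reinforce here, so Rb is clearly the larger of the two.
Approximate values (pm): B 85, Ga 124, Rb 210.
So from smallest to largest: B < Ga < Rb.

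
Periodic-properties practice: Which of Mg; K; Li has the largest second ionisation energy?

Consider each +1 ion: Mg⁺ still has 1 valence electron; K⁺ is the bare [Ar] core; Li⁺ is the bare [He] core.
Core electrons are held far more tightly than valence electrons, so K and Li top the IE_2 order.
Approximate IE_2 values (kJ/mol): Mg 1451, K 3052, Li 7298.
Overall IE_2 order: Mg < K < Li.

Li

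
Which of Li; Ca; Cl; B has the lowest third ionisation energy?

Consider each +2 ion: Li²⁺ is already 1 electron into the core; Ca²⁺ is the bare [Ar] core; Cl²⁺ still has 5 valence electrons; B²⁺ still has 1 valence electron.
Pulling an electron out of a noble-gas core costs far more than removing a remaining valence electron, so Ca and Li sit at the high end of IE_3.
Valence configurations: Cl²⁺ [Ne]3s²3p³, B²⁺ [He]2s¹.
Tabulated IE_3 (kJ/mol): Li 11815, Ca 4912, Cl 3822, B 3660.
Putting it together, IE_3: B < Cl < Ca < Li.

B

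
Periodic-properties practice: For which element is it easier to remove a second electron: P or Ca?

After 1 electron has been removed, what remains? P⁺ still has 4 valence electrons; Ca⁺ still has 1 valence electron.
All are still removing valence electrons, so compare the +1 ions as you would atoms: IE_2 generally rises across a period (higher Z_eff) and falls down a group (larger shell), subject to the usual subshell exceptions.
Valence configurations: P⁺ [Ne]3s²3p², Ca⁺ [Ar]4s¹.
The numbers (kJ/mol): P 1907, Ca 1145.
Overall IE_2 order: Ca < P.

Ca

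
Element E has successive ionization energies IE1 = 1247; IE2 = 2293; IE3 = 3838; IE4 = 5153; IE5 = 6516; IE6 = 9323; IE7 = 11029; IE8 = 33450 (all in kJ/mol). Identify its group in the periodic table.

Group 17

Look for the largest jump between consecutive ionization energies: IE8/IE7 ≈ 3.0, far larger than any earlier ratio.
That jump marks the point where a core electron is being removed. So the atom has 7 valence electrons.
A main-group element with 7 valence electrons is in group 17.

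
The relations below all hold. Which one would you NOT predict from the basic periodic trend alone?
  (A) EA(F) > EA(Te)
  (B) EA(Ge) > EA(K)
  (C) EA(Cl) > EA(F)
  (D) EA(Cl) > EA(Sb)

(C)

The general trend: electron affinity increases across a period and decreases down a group.
(A) F (period 2, group 17) vs Te (period 5, group 16): the stated order agrees with the simple trend.
(B) Ge (period 4, group 14) vs K (period 4, group 1): the stated order agrees with the simple trend.
(C) Cl (period 3, group 17) vs F (period 2, group 17): the stated order contradicts the simple trend.
(D) Cl (period 3, group 17) vs Sb (period 5, group 15): the stated order agrees with the simple trend.
The exception is (C): F's small 2p subshell makes the incoming electron feel strong e⁻–e⁻ repulsion, so Cl actually releases more energy on gaining an electron.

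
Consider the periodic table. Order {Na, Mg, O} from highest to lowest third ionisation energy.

Mg, Na, O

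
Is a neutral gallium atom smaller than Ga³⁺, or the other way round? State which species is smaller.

Ga³⁺

Forming Ga³⁺ removes 3 electrons from Ga. Fewer electrons for the same nuclear charge means less shielding and a higher Z_eff on the remaining electrons, and for main-group metals the entire outer shell is lost.
A cation is smaller than its parent atom: Ga³⁺ < Ga.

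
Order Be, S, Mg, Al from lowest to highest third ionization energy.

Al < S < Mg < Be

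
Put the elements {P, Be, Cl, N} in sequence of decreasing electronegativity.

Cl, N, P, Be

Be is in period 2, group 2; N is in period 2, group 15; P is in period 3, group 15; Cl is in period 3, group 17.
Electronegativity increases across a period and decreases down a group, tracking effective nuclear charge and atomic size.
Neither a single period nor a single group — weigh both effects.
P > Be: period and group pull opposite ways; the across-period shift dominates (2.19 vs 1.57).
N > P: N sits above P in group 15, so the down-group effect alone puts N higher.
Cl > N: period and group pull opposite ways; the across-period shift dominates (3.16 vs 3.04).
Tabulated electronegativity (Pauling): Be 1.57, N 3.04, P 2.19, Cl 3.16.
So from highest to lowest: Cl > N > P > Be.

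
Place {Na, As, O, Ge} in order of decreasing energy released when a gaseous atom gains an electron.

O > Ge > As > Na

O is in period 2, group 16; Na is in period 3, group 1; Ge is in period 4, group 14; As is in period 4, group 15.
Adding an electron releases more energy for atoms nearer the top right (short of the noble gases).
Neither a single period nor a single group — weigh both effects.
As > Na: period and group pull opposite ways; the across-period shift dominates (78 vs 53 kJ/mol).
Ge > As: this pair runs against the simple trend — see the exception note.
O > Ge: relative to Ge, both the across-period and down-group shifts push O's electron affinity up.
Note the exception: Ge has a higher electron affinity than As, contrary to the simple trend — adding an electron to As's half-filled 4p³ is unfavourable, so Ge (4p²) has the more exothermic EA.
For reference (kJ/mol): O 141, Na 53, Ge 119, As 78.
So from highest to lowest: O > Ge > As > Na.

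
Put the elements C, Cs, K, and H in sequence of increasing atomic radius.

H < C < K < Cs

H is in period 1, group 1; C is in period 2, group 14; K is in period 4, group 1; Cs is in period 6, group 1.
Across a period the added protons contract the valence shell; down a group each new principal shell makes the atom larger.
These span different periods and groups, so the two trends combine.
C > H: period and group pull opposite ways; the down-group shift dominates (75 vs 32 pm).
K > C: both effects reinforce here, so K is clearly the larger of the two.
Cs > K: they share group 1; the group trend gives Cs the larger value.
Tabulated atomic radius (pm): H 32, C 75, K 196, Cs 232.
So from smallest to largest: H < C < K < Cs.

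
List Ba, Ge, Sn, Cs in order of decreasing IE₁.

Ge, Sn, Ba, Cs

Ge is in period 4, group 14; Sn is in period 5, group 14; Cs is in period 6, group 1; Ba is in period 6, group 2.
First ionization energy rises across a period (greater Z_eff holds electrons more tightly) and falls down a group (valence electrons are farther from the nucleus).
Neither a single period nor a single group — weigh both effects.
Ba > Cs: both are in period 6; the period trend gives Ba the larger value.
Sn > Ba: both effects reinforce here, so Sn is clearly the higher of the two.
Ge > Sn: Ge sits above Sn in group 14, so the down-group effect alone puts Ge higher.
Approximate values (kJ/mol): Ge 762, Sn 709, Cs 376, Ba 503.
So from highest to lowest: Ge > Sn > Ba > Cs.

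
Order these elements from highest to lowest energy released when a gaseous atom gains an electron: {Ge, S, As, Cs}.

S is in period 3, group 16; Ge is in period 4, group 14; As is in period 4, group 15; Cs is in period 6, group 1.
Adding an electron releases more energy for atoms nearer the top right (short of the noble gases).
These span different periods and groups, so the two trends combine.
As > Cs: relative to Cs, both the across-period and down-group shifts push As's electron affinity up.
Ge > As: this pair runs against the simple trend — see the exception note.
S > Ge: both effects reinforce here, so S is clearly the higher of the two.
Note the exception: Ge has a higher electron affinity than As, contrary to the simple trend — adding an electron to As's half-filled 4p³ is unfavourable, so Ge (4p²) has the more exothermic EA.
Approximate values (kJ/mol): S 200, Ge 119, As 78, Cs 46.
So from highest to lowest: S > Ge > As > Cs.

S > Ge > As > Cs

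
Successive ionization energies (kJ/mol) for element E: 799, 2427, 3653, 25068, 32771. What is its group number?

Group 13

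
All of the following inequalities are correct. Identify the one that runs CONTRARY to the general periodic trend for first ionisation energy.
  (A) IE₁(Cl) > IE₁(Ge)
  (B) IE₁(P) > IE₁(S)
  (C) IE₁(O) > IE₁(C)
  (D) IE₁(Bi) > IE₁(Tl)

The general trend: first ionisation energy increases across a period and decreases down a group.
(A) Cl (period 3, group 17) vs Ge (period 4, group 14): the stated order agrees with the simple trend.
(B) P (period 3, group 15) vs S (period 3, group 16): the stated order contradicts the simple trend.
(C) O (period 2, group 16) vs C (period 2, group 14): the stated order agrees with the simple trend.
(D) Bi (period 6, group 15) vs Tl (period 6, group 13): the stated order agrees with the simple trend.
The exception is (B): S (3p⁴) ionizes more easily than half-filled P (3p³) because the paired 3p electron in S is pushed out by e⁻–e⁻ repulsion.

(B)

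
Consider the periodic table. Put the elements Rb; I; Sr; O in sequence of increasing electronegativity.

O is in period 2, group 16; Rb is in period 5, group 1; Sr is in period 5, group 2; I is in period 5, group 17.
Smaller atoms with higher effective nuclear charge are more electronegative.
Neither a single period nor a single group — weigh both effects.
Sr > Rb: Sr lies to the right of Rb in period 5, so the across-period effect alone puts Sr higher.
I > Sr: I lies to the right of Sr in period 5, so the across-period effect alone puts I higher.
O > I: the two effects oppose for this pair; the down-group effect wins (3.44 vs 2.66).
Tabulated electronegativity (Pauling): O 3.44, Rb 0.82, Sr 0.95, I 2.66.
So from lowest to highest: Rb < Sr < I < O.

Rb < Sr < I < O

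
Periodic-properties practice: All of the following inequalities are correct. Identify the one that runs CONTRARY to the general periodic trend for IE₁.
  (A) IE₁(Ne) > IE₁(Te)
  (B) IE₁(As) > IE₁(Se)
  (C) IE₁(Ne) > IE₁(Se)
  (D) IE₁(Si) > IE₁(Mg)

(B)

The general trend: IE₁ increases across a period and decreases down a group.
(A) Ne (period 2, group 18) vs Te (period 5, group 16): the stated order agrees with the simple trend.
(B) As (period 4, group 15) vs Se (period 4, group 16): the stated order contradicts the simple trend.
(C) Ne (period 2, group 18) vs Se (period 4, group 16): the stated order agrees with the simple trend.
(D) Si (period 3, group 14) vs Mg (period 3, group 2): the stated order agrees with the simple trend.
The exception is (B): Se (4p⁴) ionizes more easily than half-filled As (4p³).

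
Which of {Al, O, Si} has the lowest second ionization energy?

Si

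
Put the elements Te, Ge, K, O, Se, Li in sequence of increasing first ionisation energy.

K, Li, Ge, Te, Se, O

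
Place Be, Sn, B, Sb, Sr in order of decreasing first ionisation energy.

Be, Sb, B, Sn, Sr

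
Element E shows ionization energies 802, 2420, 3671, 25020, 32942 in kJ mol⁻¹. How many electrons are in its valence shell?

3

Look for the largest jump between consecutive ionization energies: IE4/IE3 ≈ 6.8, far larger than any earlier ratio.
That jump marks the point where a core electron is being removed. So the atom has 3 valence electrons.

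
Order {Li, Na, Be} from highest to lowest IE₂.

Li > Na > Be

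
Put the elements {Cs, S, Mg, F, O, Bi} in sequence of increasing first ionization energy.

Cs < Bi < Mg < S < O < F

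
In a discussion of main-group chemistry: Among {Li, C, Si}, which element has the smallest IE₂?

Si

After 1 electron has been removed, what remains? Li⁺ is the bare [He] core; C⁺ still has 3 valence electrons; Si⁺ still has 3 valence electrons.
Core electrons are held far more tightly than valence electrons, so Li tops the IE_2 order.
Valence configurations: C⁺ [He]2s²2p¹, Si⁺ [Ne]3s²3p¹.
The numbers (kJ/mol): Li 7298, C 2353, Si 1577.
Overall IE_2 order: Si < C < Li.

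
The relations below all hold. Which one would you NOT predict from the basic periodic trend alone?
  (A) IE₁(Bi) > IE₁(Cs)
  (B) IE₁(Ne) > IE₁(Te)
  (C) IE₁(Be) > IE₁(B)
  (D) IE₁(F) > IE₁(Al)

The general trend: first ionization energy increases across a period and decreases down a group.
(A) Bi (period 6, group 15) vs Cs (period 6, group 1): the stated order agrees with the simple trend.
(B) Ne (period 2, group 18) vs Te (period 5, group 16): the stated order agrees with the simple trend.
(C) Be (period 2, group 2) vs B (period 2, group 13): the stated order contradicts the simple trend.
(D) F (period 2, group 17) vs Al (period 3, group 13): the stated order agrees with the simple trend.
The exception is (C): removing B's lone 2p electron is easier than breaking Be's filled 2s².

(C)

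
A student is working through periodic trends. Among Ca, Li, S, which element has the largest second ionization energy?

IE_2 is the cost of taking one more electron from the +1 cation: Ca⁺ still has 1 valence electron; Li⁺ is the bare [He] core; S⁺ still has 5 valence electrons.
Pulling an electron out of a noble-gas core costs far more than removing a remaining valence electron, so Li sits at the high end of IE_2.
Valence configurations: Ca⁺ [Ar]4s¹, S⁺ [Ne]3s²3p³.
Approximate IE_2 values (kJ/mol): Ca 1145, Li 7298, S 2252.
Overall IE_2 order: Ca < S < Li.

Li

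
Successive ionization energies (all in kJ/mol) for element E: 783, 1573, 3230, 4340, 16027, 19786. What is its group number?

Look for the largest jump between consecutive ionization energies: IE5/IE4 ≈ 3.7, far larger than any earlier ratio.
That jump marks the point where a core electron is being removed. So the atom has 4 valence electrons.
A main-group element with 4 valence electrons is in group 14.

Group 14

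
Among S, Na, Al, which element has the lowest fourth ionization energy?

S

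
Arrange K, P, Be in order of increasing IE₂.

Consider each +1 ion: K⁺ is the bare [Ar] core; P⁺ still has 4 valence electrons; Be⁺ still has 1 valence electron.
Pulling an electron out of a noble-gas core costs far more than removing a remaining valence electron, so K sits at the high end of IE_2.
Valence configurations: P⁺ [Ne]3s²3p², Be⁺ [He]2s¹.
Tabulated IE_2 (kJ/mol): K 3052, P 1907, Be 1757.
Hence IE_2: Be < P < K.

Be, P, K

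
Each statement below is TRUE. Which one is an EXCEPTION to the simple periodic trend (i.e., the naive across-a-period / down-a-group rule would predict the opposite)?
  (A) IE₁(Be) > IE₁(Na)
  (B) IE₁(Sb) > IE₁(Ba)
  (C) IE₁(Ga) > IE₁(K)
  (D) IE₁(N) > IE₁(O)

(D)

The general trend: first ionisation energy increases across a period and decreases down a group.
(A) Be (period 2, group 2) vs Na (period 3, group 1): the stated order agrees with the simple trend.
(B) Sb (period 5, group 15) vs Ba (period 6, group 2): the stated order agrees with the simple trend.
(C) Ga (period 4, group 13) vs K (period 4, group 1): the stated order agrees with the simple trend.
(D) N (period 2, group 15) vs O (period 2, group 16): the stated order contradicts the simple trend.
The exception is (D): pairing an electron in O's 2p⁴ costs repulsion energy, so O ionizes more easily than half-filled N (2p³).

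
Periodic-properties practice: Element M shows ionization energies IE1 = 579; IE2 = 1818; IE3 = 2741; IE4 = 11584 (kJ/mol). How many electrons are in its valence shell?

3

Look for the largest jump between consecutive ionization energies: IE4/IE3 ≈ 4.2, far larger than any earlier ratio.
That jump marks the point where a core electron is being removed. So the atom has 3 valence electrons.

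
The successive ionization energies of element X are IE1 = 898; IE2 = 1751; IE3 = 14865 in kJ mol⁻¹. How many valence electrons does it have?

Look for the largest jump between consecutive ionization energies: IE3/IE2 ≈ 8.5, far larger than any earlier ratio.
That jump marks the point where a core electron is being removed. So the atom has 2 valence electrons.

2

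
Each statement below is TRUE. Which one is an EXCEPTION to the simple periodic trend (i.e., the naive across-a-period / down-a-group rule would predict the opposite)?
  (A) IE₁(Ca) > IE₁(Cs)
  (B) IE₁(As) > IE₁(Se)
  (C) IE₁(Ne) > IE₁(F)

The general trend: first ionisation energy increases across a period and decreases down a group.
(A) Ca (period 4, group 2) vs Cs (period 6, group 1): the stated order agrees with the simple trend.
(B) As (period 4, group 15) vs Se (period 4, group 16): the stated order contradicts the simple trend.
(C) Ne (period 2, group 18) vs F (period 2, group 17): the stated order agrees with the simple trend.
The exception is (B): Se (4p⁴) ionizes more easily than half-filled As (4p³).

(B)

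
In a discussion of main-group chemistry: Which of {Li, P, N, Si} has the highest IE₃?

Li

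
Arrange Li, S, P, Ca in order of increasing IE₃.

IE_3 is the cost of taking one more electron from the +2 cation: Li²⁺ is already 1 electron into the core; S²⁺ still has 4 valence electrons; P²⁺ still has 3 valence electrons; Ca²⁺ is the bare [Ar] core.
Pulling an electron out of a noble-gas core costs far more than removing a remaining valence electron, so Ca and Li sit at the high end of IE_3.
Valence configurations: S²⁺ [Ne]3s²3p², P²⁺ [Ne]3s²3p¹.
Approximate IE_3 values (kJ/mol): Li 11815, S 3357, P 2914, Ca 4912.
Putting it together, IE_3: P < S < Ca < Li.

P < S < Ca < Li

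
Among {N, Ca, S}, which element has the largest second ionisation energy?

After 1 electron has been removed, what remains? N⁺ still has 4 valence electrons; Ca⁺ still has 1 valence electron; S⁺ still has 5 valence electrons.
All are still removing valence electrons, so compare the +1 ions as you would atoms: IE_2 generally rises across a period (higher Z_eff) and falls down a group (larger shell), subject to the usual subshell exceptions.
Valence configurations: N⁺ [He]2s²2p², Ca⁺ [Ar]4s¹, S⁺ [Ne]3s²3p³.
Tabulated IE_2 (kJ/mol): N 2856, Ca 1145, S 2252.
Overall IE_2 order: Ca < S < N.

N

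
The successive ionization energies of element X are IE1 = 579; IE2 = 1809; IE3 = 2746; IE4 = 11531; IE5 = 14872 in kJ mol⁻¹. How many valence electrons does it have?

3

Look for the largest jump between consecutive ionization energies: IE4/IE3 ≈ 4.2, far larger than any earlier ratio.
That jump marks the point where a core electron is being removed. So the atom has 3 valence electrons.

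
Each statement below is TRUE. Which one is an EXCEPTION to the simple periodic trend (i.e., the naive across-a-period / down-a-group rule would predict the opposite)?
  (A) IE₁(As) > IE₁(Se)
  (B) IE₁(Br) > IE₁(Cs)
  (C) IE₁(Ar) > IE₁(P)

The general trend: IE₁ increases across a period and decreases down a group.
(A) As (period 4, group 15) vs Se (period 4, group 16): the stated order contradicts the simple trend.
(B) Br (period 4, group 17) vs Cs (period 6, group 1): the stated order agrees with the simple trend.
(C) Ar (period 3, group 18) vs P (period 3, group 15): the stated order agrees with the simple trend.
The exception is (A): Se (4p⁴) ionizes more easily than half-filled As (4p³).

(A)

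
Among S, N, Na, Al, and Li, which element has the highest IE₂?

Consider each +1 ion: S⁺ still has 5 valence electrons; N⁺ still has 4 valence electrons; Na⁺ is the bare [Ne] core; Al⁺ still has 2 valence electrons; Li⁺ is the bare [He] core.
Pulling an electron out of a noble-gas core costs far more than removing a remaining valence electron, so Na and Li sit at the high end of IE_2.
Valence configurations: S⁺ [Ne]3s²3p³, N⁺ [He]2s²2p², Al⁺ [Ne]3s².
The numbers (kJ/mol): S 2252, N 2856, Na 4562, Al 1817, Li 7298.
Hence IE_2: Al < S < N < Na < Li.

Li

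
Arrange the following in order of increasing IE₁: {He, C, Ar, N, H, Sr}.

H is in period 1, group 1; He is in period 1, group 18; C is in period 2, group 14; N is in period 2, group 15; Ar is in period 3, group 18; Sr is in period 5, group 2.
First ionization energy rises across a period (greater Z_eff holds electrons more tightly) and falls down a group (valence electrons are farther from the nucleus).
These span different periods and groups, so the two trends combine.
C > Sr: both effects reinforce here, so C is clearly the higher of the two.
H > C: period and group pull opposite ways; the down-group shift dominates (1312 vs 1086 kJ/mol).
N > H: the two effects oppose for this pair; the across-period effect wins (1402 vs 1312 kJ/mol).
Ar > N: the two effects oppose for this pair; the across-period effect wins (1521 vs 1402 kJ/mol).
He > Ar: they share group 18; the group trend gives He the larger value.
Approximate values (kJ/mol): H 1312, He 2372, C 1086, N 1402, Ar 1521, Sr 550.
So from lowest to highest: Sr < C < H < N < Ar < He.

Sr < C < H < N < Ar < He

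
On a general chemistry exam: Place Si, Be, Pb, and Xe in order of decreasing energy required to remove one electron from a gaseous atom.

Be is in period 2, group 2; Si is in period 3, group 14; Xe is in period 5, group 18; Pb is in period 6, group 14.
First ionization energy rises across a period (greater Z_eff holds electrons more tightly) and falls down a group (valence electrons are farther from the nucleus).
Here both period and group differ, so the two effects have to be weighed against each other.
Si > Pb: they share group 14; the group trend gives Si the larger value.
Be > Si: period and group pull opposite ways; the down-group shift dominates (900 vs 786 kJ/mol).
Xe > Be: period and group pull opposite ways; the across-period shift dominates (1170 vs 900 kJ/mol).
For reference (kJ/mol): Be 900, Si 786, Xe 1170, Pb 716.
So from highest to lowest: Xe > Be > Si > Pb.

Xe > Be > Si > Pb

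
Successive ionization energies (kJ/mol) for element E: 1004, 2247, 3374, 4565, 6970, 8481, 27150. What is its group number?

Look for the largest jump between consecutive ionization energies: IE7/IE6 ≈ 3.2, far larger than any earlier ratio.
That jump marks the point where a core electron is being removed. So the atom has 6 valence electrons.
A main-group element with 6 valence electrons is in group 16.

Group 16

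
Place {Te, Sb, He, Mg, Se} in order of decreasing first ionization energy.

He > Se > Te > Sb > Mg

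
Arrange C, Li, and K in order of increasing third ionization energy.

K, C, Li

The third ionization energy removes an electron from the +2 ion. For each element: C²⁺ still has 2 valence electrons; Li²⁺ is already 1 electron into the core; K²⁺ is already 1 electron into the core.
Usually core removal costs more than valence removal, but here the competition is close: a tightly held n=2 valence electron can cost more to remove than an n=3 core electron, so the actual values have to decide it.
Tabulated IE_3 (kJ/mol): C 4620, Li 11815, K 4420.
Overall IE_3 order: K < C < Li.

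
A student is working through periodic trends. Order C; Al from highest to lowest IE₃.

IE_3 is the cost of taking one more electron from the +2 cation: C²⁺ still has 2 valence electrons; Al²⁺ still has 1 valence electron.
All are still removing valence electrons, so compare the +2 ions as you would atoms: IE_3 generally rises across a period (higher Z_eff) and falls down a group (larger shell), subject to the usual subshell exceptions.
Valence configurations: C²⁺ [He]2s², Al²⁺ [Ne]3s¹.
The numbers (kJ/mol): C 4620, Al 2745.
Hence IE_3: Al < C.

C > Al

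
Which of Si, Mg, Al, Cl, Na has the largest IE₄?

Al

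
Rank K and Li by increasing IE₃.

K < Li

IE_3 is the cost of taking one more electron from the +2 cation: K²⁺ is already 1 electron into the core; Li²⁺ is already 1 electron into the core.
All of these are removing an electron from a noble-gas core or deeper; the smaller core (lower principal quantum number) is held far more tightly, and within a period the higher nuclear charge binds the same core more tightly.
Approximate IE_3 values (kJ/mol): K 4420, Li 11815.
Hence IE_3: K < Li.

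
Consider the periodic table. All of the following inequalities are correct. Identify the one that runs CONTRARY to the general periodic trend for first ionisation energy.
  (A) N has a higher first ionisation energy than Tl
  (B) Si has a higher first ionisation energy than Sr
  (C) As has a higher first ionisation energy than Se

The general trend: first ionisation energy increases across a period and decreases down a group.
(A) N (period 2, group 15) vs Tl (period 6, group 13): the stated order agrees with the simple trend.
(B) Si (period 3, group 14) vs Sr (period 5, group 2): the stated order agrees with the simple trend.
(C) As (period 4, group 15) vs Se (period 4, group 16): the stated order contradicts the simple trend.
The exception is (C): Se (4p⁴) ionizes more easily than half-filled As (4p³).

(C)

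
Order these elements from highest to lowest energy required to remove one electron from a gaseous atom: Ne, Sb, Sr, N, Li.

Ne > N > Sb > Sr > Li

Li is in period 2, group 1; N is in period 2, group 15; Ne is in period 2, group 18; Sr is in period 5, group 2; Sb is in period 5, group 15.
IE₁ increases left→right with effective nuclear charge and decreases top→bottom as the valence shell moves farther out.
Neither a single period nor a single group — weigh both effects.
Sr > Li: the two effects oppose for this pair; the across-period effect wins (550 vs 520 kJ/mol).
Sb > Sr: both are in period 5; the period trend gives Sb the larger value.
N > Sb: they share group 15; the group trend gives N the larger value.
Ne > N: Ne lies to the right of N in period 2, so the across-period effect alone puts Ne higher.
For reference (kJ/mol): Li 520, N 1402, Ne 2081, Sr 550, Sb 831.
So from highest to lowest: Ne > N > Sb > Sr > Li.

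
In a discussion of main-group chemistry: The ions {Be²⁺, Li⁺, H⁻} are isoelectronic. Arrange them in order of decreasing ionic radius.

H⁻ > Li⁺ > Be²⁺

All of these have 2 electrons, so size is governed by nuclear charge alone: the more protons, the stronger the pull on the same electron cloud, and the smaller the ion.
Nuclear charges: Be²⁺ (Z=4), Li⁺ (Z=3), H⁻ (Z=1).
Largest to smallest: H⁻ > Li⁺ > Be²⁺.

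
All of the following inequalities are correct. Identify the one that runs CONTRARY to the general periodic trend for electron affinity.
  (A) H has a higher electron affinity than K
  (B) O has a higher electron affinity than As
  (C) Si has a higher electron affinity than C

The general trend: electron affinity increases across a period and decreases down a group.
(A) H (period 1, group 1) vs K (period 4, group 1): the stated order agrees with the simple trend.
(B) O (period 2, group 16) vs As (period 4, group 15): the stated order agrees with the simple trend.
(C) Si (period 3, group 14) vs C (period 2, group 14): the stated order contradicts the simple trend.
The exception is (C): Si's larger, more diffuse 3p orbitals accept an added electron slightly more readily than C's compact 2p.

(C)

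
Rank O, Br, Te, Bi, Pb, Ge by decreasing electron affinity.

Br > Te > O > Ge > Bi > Pb

O is in period 2, group 16; Ge is in period 4, group 14; Br is in period 4, group 17; Te is in period 5, group 16; Pb is in period 6, group 14; Bi is in period 6, group 15.
Atoms with high Z_eff and room in the valence shell (especially the halogens) have the most exothermic electron affinities.
Here both period and group differ, so the two effects have to be weighed against each other.
Bi > Pb: Bi lies to the right of Pb in period 6, so the across-period effect alone puts Bi higher.
Ge > Bi: the two effects oppose for this pair; the down-group effect wins (119 vs 91 kJ/mol).
O > Ge: relative to Ge, both the across-period and down-group shifts push O's electron affinity up.
Te > O: this pair runs against the simple trend — see the exception note.
Br > Te: both effects reinforce here, so Br is clearly the higher of the two.
Note the exception: Te has a higher electron affinity than O, contrary to the simple trend — O's compact 2p subshell gives strong electron–electron repulsion on the added electron.
Approximate values (kJ/mol): O 141, Ge 119, Br 325, Te 190, Pb 35, Bi 91.
So from highest to lowest: Br > Te > O > Ge > Bi > Pb.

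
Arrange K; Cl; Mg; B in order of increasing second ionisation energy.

Mg < Cl < B < K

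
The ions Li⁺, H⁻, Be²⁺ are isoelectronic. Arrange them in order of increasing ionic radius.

All of these have 2 electrons, so size is governed by nuclear charge alone: the more protons, the stronger the pull on the same electron cloud, and the smaller the ion.
Nuclear charges: Be²⁺ (Z=4), Li⁺ (Z=3), H⁻ (Z=1).
Smallest to largest: Be²⁺ < Li⁺ < H⁻.

Be²⁺ < Li⁺ < H⁻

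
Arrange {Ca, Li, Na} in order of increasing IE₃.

Ca, Na, Li

After 2 electrons have been removed, what remains? Ca²⁺ is the bare [Ar] core; Li²⁺ is already 1 electron into the core; Na²⁺ is already 1 electron into the core.
All of these are removing an electron from a noble-gas core or deeper; the smaller core (lower principal quantum number) is held far more tightly, and within a period the higher nuclear charge binds the same core more tightly.
Approximate IE_3 values (kJ/mol): Ca 4912, Li 11815, Na 6910.
So the third ionization energies run Ca < Na < Li.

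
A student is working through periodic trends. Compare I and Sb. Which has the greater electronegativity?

I

Smaller atoms with higher effective nuclear charge are more electronegative.
All lie in period 5, so electronegativity increases left to right.
So I has the greater electronegativity (I > Sb).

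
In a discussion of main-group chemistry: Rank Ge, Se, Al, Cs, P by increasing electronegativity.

Cs < Al < Ge < P < Se

EN rises left→right (higher Z_eff, smaller atoms) and falls top→bottom (larger, more shielded atoms).
Neither a single period nor a single group — weigh both effects.
Al > Cs: both effects reinforce here, so Al is clearly the higher of the two.
Ge > Al: the two effects oppose for this pair; the across-period effect wins (2.01 vs 1.61).
P > Ge: relative to Ge, both the across-period and down-group shifts push P's electronegativity up.
Se > P: the two effects oppose for this pair; the across-period effect wins (2.55 vs 2.19).
Approximate values (Pauling): Al 1.61, P 2.19, Ge 2.01, Se 2.55, Cs 0.79.
So from lowest to highest: Cs < Al < Ge < P < Se.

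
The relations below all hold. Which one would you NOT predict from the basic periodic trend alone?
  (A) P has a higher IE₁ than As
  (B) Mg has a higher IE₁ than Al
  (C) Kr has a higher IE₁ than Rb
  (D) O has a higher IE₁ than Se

The general trend: IE₁ increases across a period and decreases down a group.
(A) P (period 3, group 15) vs As (period 4, group 15): the stated order agrees with the simple trend.
(B) Mg (period 3, group 2) vs Al (period 3, group 13): the stated order contradicts the simple trend.
(C) Kr (period 4, group 18) vs Rb (period 5, group 1): the stated order agrees with the simple trend.
(D) O (period 2, group 16) vs Se (period 4, group 16): the stated order agrees with the simple trend.
The exception is (B): Al's single 3p electron is easier to remove than one from Mg's filled 3s².

(B)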